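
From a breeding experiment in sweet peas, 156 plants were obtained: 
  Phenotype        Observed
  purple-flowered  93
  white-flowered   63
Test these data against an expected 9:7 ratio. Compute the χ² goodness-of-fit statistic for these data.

Total ratio parts = 16. Expected numbers out of 156:
  purple-flowered: 156 × 9/16 = 87.75
  white-flowered: 156 × 7/16 = 68.25
χ² = Σ (O − E)² / E
  purple-flowered: (93 − 87.75)² / 87.75 = 0.3141
  white-flowered: (63 − 68.25)² / 68.25 = 0.4038
χ² = 0.3141 + 0.4038 = 0.7179 ≈ 0.718

0.718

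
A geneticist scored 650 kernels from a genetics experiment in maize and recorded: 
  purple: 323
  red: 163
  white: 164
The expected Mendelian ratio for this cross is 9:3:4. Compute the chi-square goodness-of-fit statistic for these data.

18.860

Under the 9:3:4 hypothesis (Σ ratio = 16, N = 650):
  purple: 650 × 9/16 = 365.625
  red: 650 × 3/16 = 121.875
  white: 650 × 4/16 = 162.5
χ² = Σ (O − E)² / E
  purple: (323 − 365.625)² / 365.625 = 4.9693
  red: (163 − 121.875)² / 121.875 = 13.8771
  white: (164 − 162.5)² / 162.5 = 0.0138
χ² = 4.9693 + 13.8771 + 0.0138 = 18.8602 ≈ 18.860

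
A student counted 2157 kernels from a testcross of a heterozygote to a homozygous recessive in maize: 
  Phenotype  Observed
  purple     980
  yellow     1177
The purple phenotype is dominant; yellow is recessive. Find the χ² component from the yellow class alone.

8.996

A testcross of a heterozygote (Aa × aa) gives a 1:1 phenotypic ratio.
Total ratio parts = 2. Expected numbers out of 2157:
  purple: 2157 × 1/2 = 1078.5
  yellow: 2157 × 1/2 = 1078.5
Contribution of yellow: (1177 − 1078.5)² / 1078.5 = 8.9961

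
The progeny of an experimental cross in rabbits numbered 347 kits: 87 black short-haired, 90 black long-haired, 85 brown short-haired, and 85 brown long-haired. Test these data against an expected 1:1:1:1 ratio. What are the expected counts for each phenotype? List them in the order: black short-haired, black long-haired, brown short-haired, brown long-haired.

86.75, 86.75, 86.75, 86.75

Expected counts for N = 347 under a 1:1:1:1 ratio (total parts = 4):
  black short-haired: 347 × 1/4 = 86.75
  black long-haired: 347 × 1/4 = 86.75
  brown short-haired: 347 × 1/4 = 86.75
  brown long-haired: 347 × 1/4 = 86.75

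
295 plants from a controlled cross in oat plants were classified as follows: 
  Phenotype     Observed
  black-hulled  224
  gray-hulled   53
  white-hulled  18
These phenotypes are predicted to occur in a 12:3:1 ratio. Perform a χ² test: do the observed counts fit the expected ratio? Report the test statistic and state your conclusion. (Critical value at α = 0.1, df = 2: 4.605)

Total ratio parts = 16. Expected numbers out of 295:
  black-hulled: 295 × 12/16 = 221.25
  gray-hulled: 295 × 3/16 = 55.3125
  white-hulled: 295 × 1/16 = 18.4375
χ² = Σ (O − E)² / E
  black-hulled: (224 − 221.25)² / 221.25 = 0.0342
  gray-hulled: (53 − 55.3125)² / 55.3125 = 0.0967
  white-hulled: (18 − 18.4375)² / 18.4375 = 0.0104
χ² = 0.0342 + 0.0967 + 0.0104 = 0.1413 ≈ 0.141
Degrees of freedom = 3 − 1 = 2; critical value at α = 0.1 is 4.605.
Since 0.141 < 4.605, we fail to reject the null hypothesis — the data are consistent with the 12:3:1 ratio.

0.141; consistent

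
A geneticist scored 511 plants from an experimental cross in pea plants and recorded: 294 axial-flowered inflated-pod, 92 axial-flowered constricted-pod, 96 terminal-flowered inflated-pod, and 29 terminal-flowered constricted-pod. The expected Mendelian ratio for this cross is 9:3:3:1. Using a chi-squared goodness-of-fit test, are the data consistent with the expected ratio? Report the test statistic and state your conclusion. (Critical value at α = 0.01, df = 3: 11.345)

Total ratio parts = 16. Expected numbers out of 511:
  axial-flowered inflated-pod: 511 × 9/16 = 287.4375
  axial-flowered constricted-pod: 511 × 3/16 = 95.8125
  terminal-flowered inflated-pod: 511 × 3/16 = 95.8125
  terminal-flowered constricted-pod: 511 × 1/16 = 31.9375
χ² = Σ (O − E)² / E
  axial-flowered inflated-pod: (294 − 287.4375)² / 287.4375 = 0.1498
  axial-flowered constricted-pod: (92 − 95.8125)² / 95.8125 = 0.1517
  terminal-flowered inflated-pod: (96 − 95.8125)² / 95.8125 = 0.0004
  terminal-flowered constricted-pod: (29 − 31.9375)² / 31.9375 = 0.2702
χ² = 0.1498 + 0.1517 + 0.0004 + 0.2702 = 0.5721 ≈ 0.572
Degrees of freedom = 4 − 1 = 3; critical value at α = 0.01 is 11.345.
Since 0.572 < 11.345, we fail to reject the null hypothesis — the data are consistent with the 9:3:3:1 ratio.

0.572; consistent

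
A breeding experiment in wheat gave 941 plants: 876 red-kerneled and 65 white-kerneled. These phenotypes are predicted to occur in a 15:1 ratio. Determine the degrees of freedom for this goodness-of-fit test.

A goodness-of-fit test with 2 phenotype classes has df = 2 − 1 = 1.

1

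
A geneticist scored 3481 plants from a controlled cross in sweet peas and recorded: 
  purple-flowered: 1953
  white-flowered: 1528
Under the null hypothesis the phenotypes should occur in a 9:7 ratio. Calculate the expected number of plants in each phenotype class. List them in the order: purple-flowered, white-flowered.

1958.0625, 1522.9375

The 9:7 ratio has 16 parts, so with N = 3481 the expected counts are:
  purple-flowered: 3481 × 9/16 = 1958.0625
  white-flowered: 3481 × 7/16 = 1522.9375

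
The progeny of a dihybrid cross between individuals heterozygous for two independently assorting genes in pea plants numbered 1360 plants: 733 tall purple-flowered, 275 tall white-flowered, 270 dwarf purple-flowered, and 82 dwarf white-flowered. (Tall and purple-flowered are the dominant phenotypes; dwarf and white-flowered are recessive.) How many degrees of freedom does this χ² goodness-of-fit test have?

A dihybrid F₂ with independent assortment and complete dominance at both loci gives a 9:3:3:1 phenotypic ratio.
A goodness-of-fit test with 4 phenotype classes has df = 4 − 1 = 3.

3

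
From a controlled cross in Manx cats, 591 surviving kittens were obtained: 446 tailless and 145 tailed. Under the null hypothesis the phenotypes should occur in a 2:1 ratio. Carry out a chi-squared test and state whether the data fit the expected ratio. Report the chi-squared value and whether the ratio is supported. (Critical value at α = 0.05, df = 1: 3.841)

The 2:1 ratio has 3 parts, so with N = 591 the expected counts are:
  tailless: 591 × 2/3 = 394
  tailed: 591 × 1/3 = 197
χ² = Σ (O − E)² / E
  tailless: (446 − 394)² / 394 = 6.8629
  tailed: (145 − 197)² / 197 = 13.7259
χ² = 6.8629 + 13.7259 = 20.5888 ≈ 20.589
Degrees of freedom = 2 − 1 = 1; critical value at α = 0.05 is 3.841.
Since 20.589 > 3.841, we reject the null hypothesis — the data do not fit the 2:1 ratio.

20.589; not consistent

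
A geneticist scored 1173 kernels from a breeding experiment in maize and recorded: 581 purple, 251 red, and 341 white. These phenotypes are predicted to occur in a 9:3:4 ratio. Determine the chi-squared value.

21.576

Under the 9:3:4 hypothesis (Σ ratio = 16, N = 1173):
  purple: 1173 × 9/16 = 659.8125
  red: 1173 × 3/16 = 219.9375
  white: 1173 × 4/16 = 293.25
χ² = Σ (O − E)² / E
  purple: (581 − 659.8125)² / 659.8125 = 9.4139
  red: (251 − 219.9375)² / 219.9375 = 4.3871
  white: (341 − 293.25)² / 293.25 = 7.7751
χ² = 9.4139 + 4.3871 + 7.7751 = 21.5761 ≈ 21.576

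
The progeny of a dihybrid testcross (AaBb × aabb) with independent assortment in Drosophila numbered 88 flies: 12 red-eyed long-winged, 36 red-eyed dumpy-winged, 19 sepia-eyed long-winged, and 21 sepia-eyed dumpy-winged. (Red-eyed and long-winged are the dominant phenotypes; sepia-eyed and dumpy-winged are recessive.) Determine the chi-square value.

A dihybrid testcross with independent assortment gives a 1:1:1:1 ratio.
Under the 1:1:1:1 hypothesis (Σ ratio = 4, N = 88):
  red-eyed long-winged: 88 × 1/4 = 22
  red-eyed dumpy-winged: 88 × 1/4 = 22
  sepia-eyed long-winged: 88 × 1/4 = 22
  sepia-eyed dumpy-winged: 88 × 1/4 = 22
χ² = Σ (O − E)² / E
  red-eyed long-winged: (12 − 22)² / 22 = 4.5455
  red-eyed dumpy-winged: (36 − 22)² / 22 = 8.9091
  sepia-eyed long-winged: (19 − 22)² / 22 = 0.4091
  sepia-eyed dumpy-winged: (21 − 22)² / 22 = 0.0455
χ² = 4.5455 + 8.9091 + 0.4091 + 0.0455 = 13.9092 ≈ 13.909

13.909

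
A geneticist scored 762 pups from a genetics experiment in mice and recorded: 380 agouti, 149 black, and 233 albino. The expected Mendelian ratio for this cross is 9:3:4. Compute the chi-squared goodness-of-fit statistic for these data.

The 9:3:4 ratio has 16 parts, so with N = 762 the expected counts are:
  agouti: 762 × 9/16 = 428.625
  black: 762 × 3/16 = 142.875
  albino: 762 × 4/16 = 190.5
χ² = Σ (O − E)² / E
  agouti: (380 − 428.625)² / 428.625 = 5.5162
  black: (149 − 142.875)² / 142.875 = 0.2626
  albino: (233 − 190.5)² / 190.5 = 9.4816
χ² = 5.5162 + 0.2626 + 9.4816 = 15.2604 ≈ 15.260

15.260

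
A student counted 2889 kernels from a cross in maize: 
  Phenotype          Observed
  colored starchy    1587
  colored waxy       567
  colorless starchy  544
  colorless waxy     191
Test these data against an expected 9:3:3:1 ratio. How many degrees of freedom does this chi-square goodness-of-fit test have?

3

A goodness-of-fit test with 4 phenotype classes has df = 4 − 1 = 3.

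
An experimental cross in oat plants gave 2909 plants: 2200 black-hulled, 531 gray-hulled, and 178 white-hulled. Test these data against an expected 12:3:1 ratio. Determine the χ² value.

Under the 12:3:1 hypothesis (Σ ratio = 16, N = 2909):
  black-hulled: 2909 × 12/16 = 2181.75
  gray-hulled: 2909 × 3/16 = 545.4375
  white-hulled: 2909 × 1/16 = 181.8125
χ² = Σ (O − E)² / E
  black-hulled: (2200 − 2181.75)² / 2181.75 = 0.1527
  gray-hulled: (531 − 545.4375)² / 545.4375 = 0.3822
  white-hulled: (178 − 181.8125)² / 181.8125 = 0.0799
χ² = 0.1527 + 0.3822 + 0.0799 = 0.6148 ≈ 0.615

0.615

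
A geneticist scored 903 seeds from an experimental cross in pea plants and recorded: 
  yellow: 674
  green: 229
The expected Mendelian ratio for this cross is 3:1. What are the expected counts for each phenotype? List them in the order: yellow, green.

Total ratio parts = 4. Expected numbers out of 903:
  yellow: 903 × 3/4 = 677.25
  green: 903 × 1/4 = 225.75

677.25, 225.75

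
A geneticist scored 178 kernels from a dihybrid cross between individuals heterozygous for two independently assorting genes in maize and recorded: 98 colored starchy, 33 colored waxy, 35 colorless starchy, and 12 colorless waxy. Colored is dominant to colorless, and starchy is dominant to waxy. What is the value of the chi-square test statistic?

0.197

A dihybrid F₂ with independent assortment and complete dominance at both loci gives a 9:3:3:1 phenotypic ratio.
The 9:3:3:1 ratio has 16 parts, so with N = 178 the expected counts are:
  colored starchy: 178 × 9/16 = 100.125
  colored waxy: 178 × 3/16 = 33.375
  colorless starchy: 178 × 3/16 = 33.375
  colorless waxy: 178 × 1/16 = 11.125
χ² = Σ (O − E)² / E
  colored starchy: (98 − 100.125)² / 100.125 = 0.0451
  colored waxy: (33 − 33.375)² / 33.375 = 0.0042
  colorless starchy: (35 − 33.375)² / 33.375 = 0.0791
  colorless waxy: (12 − 11.125)² / 11.125 = 0.0688
χ² = 0.0451 + 0.0042 + 0.0791 + 0.0688 = 0.1972 ≈ 0.197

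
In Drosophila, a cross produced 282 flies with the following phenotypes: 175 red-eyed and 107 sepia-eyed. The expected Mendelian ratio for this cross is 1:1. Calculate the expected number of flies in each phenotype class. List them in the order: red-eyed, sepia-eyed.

141, 141

Expected counts for N = 282 under a 1:1 ratio (total parts = 2):
  red-eyed: 282 × 1/2 = 141
  sepia-eyed: 282 × 1/2 = 141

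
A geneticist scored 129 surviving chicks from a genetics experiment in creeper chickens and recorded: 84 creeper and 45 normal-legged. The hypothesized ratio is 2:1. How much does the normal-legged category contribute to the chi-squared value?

0.093

Expected counts for N = 129 under a 2:1 ratio (total parts = 3):
  creeper: 129 × 2/3 = 86
  normal-legged: 129 × 1/3 = 43
Contribution of normal-legged: (45 − 43)² / 43 = 0.0930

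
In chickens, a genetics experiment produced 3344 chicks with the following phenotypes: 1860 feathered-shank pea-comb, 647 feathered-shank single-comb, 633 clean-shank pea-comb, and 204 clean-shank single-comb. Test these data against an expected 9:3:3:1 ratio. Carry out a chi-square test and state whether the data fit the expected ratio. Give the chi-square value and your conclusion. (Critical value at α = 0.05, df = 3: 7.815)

1.049; consistent

Total ratio parts = 16. Expected numbers out of 3344:
  feathered-shank pea-comb: 3344 × 9/16 = 1881
  feathered-shank single-comb: 3344 × 3/16 = 627
  clean-shank pea-comb: 3344 × 3/16 = 627
  clean-shank single-comb: 3344 × 1/16 = 209
χ² = Σ (O − E)² / E
  feathered-shank pea-comb: (1860 − 1881)² / 1881 = 0.2344
  feathered-shank single-comb: (647 − 627)² / 627 = 0.6380
  clean-shank pea-comb: (633 − 627)² / 627 = 0.0574
  clean-shank single-comb: (204 − 209)² / 209 = 0.1196
χ² = 0.2344 + 0.6380 + 0.0574 + 0.1196 = 1.0494 ≈ 1.049
Degrees of freedom = 4 − 1 = 3; critical value at α = 0.05 is 7.815.
Since 1.049 < 7.815, we fail to reject the null hypothesis — the data are consistent with the 9:3:3:1 ratio.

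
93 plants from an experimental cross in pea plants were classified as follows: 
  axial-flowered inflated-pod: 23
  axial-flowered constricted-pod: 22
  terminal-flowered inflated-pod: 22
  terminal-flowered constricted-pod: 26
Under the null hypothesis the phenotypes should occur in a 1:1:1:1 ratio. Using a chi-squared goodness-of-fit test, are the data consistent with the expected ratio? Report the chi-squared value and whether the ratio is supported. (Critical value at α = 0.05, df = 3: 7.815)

0.462; consistent

Expected counts for N = 93 under a 1:1:1:1 ratio (total parts = 4):
  axial-flowered inflated-pod: 93 × 1/4 = 23.25
  axial-flowered constricted-pod: 93 × 1/4 = 23.25
  terminal-flowered inflated-pod: 93 × 1/4 = 23.25
  terminal-flowered constricted-pod: 93 × 1/4 = 23.25
χ² = Σ (O − E)² / E
  axial-flowered inflated-pod: (23 − 23.25)² / 23.25 = 0.0027
  axial-flowered constricted-pod: (22 − 23.25)² / 23.25 = 0.0672
  terminal-flowered inflated-pod: (22 − 23.25)² / 23.25 = 0.0672
  terminal-flowered constricted-pod: (26 − 23.25)² / 23.25 = 0.3253
χ² = 0.0027 + 0.0672 + 0.0672 + 0.3253 = 0.4624 ≈ 0.462
Degrees of freedom = 4 − 1 = 3; critical value at α = 0.05 is 7.815.
Since 0.462 < 7.815, we fail to reject the null hypothesis — the data are consistent with the 1:1:1:1 ratio.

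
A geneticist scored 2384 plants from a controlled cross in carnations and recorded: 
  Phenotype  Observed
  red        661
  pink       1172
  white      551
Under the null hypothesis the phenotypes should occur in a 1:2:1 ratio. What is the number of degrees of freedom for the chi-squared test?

A goodness-of-fit test with 3 phenotype classes has df = 3 − 1 = 2.

2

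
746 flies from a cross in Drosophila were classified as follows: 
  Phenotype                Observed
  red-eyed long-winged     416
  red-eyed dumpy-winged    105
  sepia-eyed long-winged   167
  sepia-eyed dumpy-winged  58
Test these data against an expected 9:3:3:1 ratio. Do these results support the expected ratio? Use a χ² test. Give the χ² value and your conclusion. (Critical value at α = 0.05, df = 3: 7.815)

Expected counts for N = 746 under a 9:3:3:1 ratio (total parts = 16):
  red-eyed long-winged: 746 × 9/16 = 419.625
  red-eyed dumpy-winged: 746 × 3/16 = 139.875
  sepia-eyed long-winged: 746 × 3/16 = 139.875
  sepia-eyed dumpy-winged: 746 × 1/16 = 46.625
χ² = Σ (O − E)² / E
  red-eyed long-winged: (416 − 419.625)² / 419.625 = 0.0313
  red-eyed dumpy-winged: (105 − 139.875)² / 139.875 = 8.6954
  sepia-eyed long-winged: (167 − 139.875)² / 139.875 = 5.2602
  sepia-eyed dumpy-winged: (58 − 46.625)² / 46.625 = 2.7751
χ² = 0.0313 + 8.6954 + 5.2602 + 2.7751 = 16.762
Degrees of freedom = 4 − 1 = 3; critical value at α = 0.05 is 7.815.
Since 16.762 > 7.815, we reject the null hypothesis — the data do not fit the 9:3:3:1 ratio.

16.762; not consistent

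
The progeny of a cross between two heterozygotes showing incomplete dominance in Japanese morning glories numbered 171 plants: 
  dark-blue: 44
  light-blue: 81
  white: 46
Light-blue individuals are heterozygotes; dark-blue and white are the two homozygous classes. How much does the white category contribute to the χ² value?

0.247

With incomplete dominance, a heterozygote × heterozygote cross gives a 1:2:1 phenotypic ratio.
Expected counts for N = 171 under a 1:2:1 ratio (total parts = 4):
  dark-blue: 171 × 1/4 = 42.75
  light-blue: 171 × 2/4 = 85.5
  white: 171 × 1/4 = 42.75
Contribution of white: (46 − 42.75)² / 42.75 = 0.2471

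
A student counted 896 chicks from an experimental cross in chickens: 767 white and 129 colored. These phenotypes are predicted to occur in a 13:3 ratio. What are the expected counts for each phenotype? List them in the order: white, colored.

Expected counts for N = 896 under a 13:3 ratio (total parts = 16):
  white: 896 × 13/16 = 728
  colored: 896 × 3/16 = 168

728, 168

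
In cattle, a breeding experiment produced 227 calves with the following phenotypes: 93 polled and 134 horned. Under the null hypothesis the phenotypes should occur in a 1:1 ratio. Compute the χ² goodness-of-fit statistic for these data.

7.405

Total ratio parts = 2. Expected numbers out of 227:
  polled: 227 × 1/2 = 113.5
  horned: 227 × 1/2 = 113.5
χ² = Σ (O − E)² / E
  polled: (93 − 113.5)² / 113.5 = 3.7026
  horned: (134 − 113.5)² / 113.5 = 3.7026
χ² = 3.7026 + 3.7026 = 7.4052 ≈ 7.405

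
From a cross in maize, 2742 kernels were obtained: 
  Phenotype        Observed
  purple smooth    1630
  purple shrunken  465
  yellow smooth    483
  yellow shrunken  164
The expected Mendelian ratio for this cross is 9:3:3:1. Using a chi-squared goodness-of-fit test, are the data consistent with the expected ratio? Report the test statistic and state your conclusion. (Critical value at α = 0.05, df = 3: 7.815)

11.874; not consistent

Total ratio parts = 16. Expected numbers out of 2742:
  purple smooth: 2742 × 9/16 = 1542.375
  purple shrunken: 2742 × 3/16 = 514.125
  yellow smooth: 2742 × 3/16 = 514.125
  yellow shrunken: 2742 × 1/16 = 171.375
χ² = Σ (O − E)² / E
  purple smooth: (1630 − 1542.375)² / 1542.375 = 4.9781
  purple shrunken: (465 − 514.125)² / 514.125 = 4.6939
  yellow smooth: (483 − 514.125)² / 514.125 = 1.8843
  yellow shrunken: (164 − 171.375)² / 171.375 = 0.3174
χ² = 4.9781 + 4.6939 + 1.8843 + 0.3174 = 11.8737 ≈ 11.874
Degrees of freedom = 4 − 1 = 3; critical value at α = 0.05 is 7.815.
Since 11.874 > 7.815, we reject the null hypothesis — the data do not fit the 9:3:3:1 ratio.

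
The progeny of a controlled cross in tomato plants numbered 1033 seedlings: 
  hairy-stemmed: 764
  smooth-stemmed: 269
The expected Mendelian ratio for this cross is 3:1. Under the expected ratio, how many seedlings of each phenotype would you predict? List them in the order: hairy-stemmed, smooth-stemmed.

774.75, 258.25

The 3:1 ratio has 4 parts, so with N = 1033 the expected counts are:
  hairy-stemmed: 1033 × 3/4 = 774.75
  smooth-stemmed: 1033 × 1/4 = 258.25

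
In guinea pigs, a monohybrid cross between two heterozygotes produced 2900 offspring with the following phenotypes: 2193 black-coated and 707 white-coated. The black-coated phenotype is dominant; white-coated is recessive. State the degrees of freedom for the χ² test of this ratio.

For a monohybrid cross between heterozygotes with complete dominance, the expected phenotypic ratio is 3:1.
A goodness-of-fit test with 2 phenotype classes has df = 2 − 1 = 1.

1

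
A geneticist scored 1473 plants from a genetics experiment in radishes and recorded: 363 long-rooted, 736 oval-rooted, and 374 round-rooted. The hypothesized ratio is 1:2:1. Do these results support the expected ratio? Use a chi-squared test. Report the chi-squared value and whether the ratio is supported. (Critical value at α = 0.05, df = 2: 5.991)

Total ratio parts = 4. Expected numbers out of 1473:
  long-rooted: 1473 × 1/4 = 368.25
  oval-rooted: 1473 × 2/4 = 736.5
  round-rooted: 1473 × 1/4 = 368.25
χ² = Σ (O − E)² / E
  long-rooted: (363 − 368.25)² / 368.25 = 0.0748
  oval-rooted: (736 − 736.5)² / 736.5 = 0.0003
  round-rooted: (374 − 368.25)² / 368.25 = 0.0898
χ² = 0.0748 + 0.0003 + 0.0898 = 0.1649 ≈ 0.165
Degrees of freedom = 3 − 1 = 2; critical value at α = 0.05 is 5.991.
Since 0.165 < 5.991, we fail to reject the null hypothesis — the data are consistent with the 1:2:1 ratio.

0.165; consistent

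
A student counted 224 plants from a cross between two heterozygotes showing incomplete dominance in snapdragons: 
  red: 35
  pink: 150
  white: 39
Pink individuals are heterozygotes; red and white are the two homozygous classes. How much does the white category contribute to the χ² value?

5.161

With incomplete dominance, a heterozygote × heterozygote cross gives a 1:2:1 phenotypic ratio.
Total ratio parts = 4. Expected numbers out of 224:
  red: 224 × 1/4 = 56
  pink: 224 × 2/4 = 112
  white: 224 × 1/4 = 56
Contribution of white: (39 − 56)² / 56 = 5.1607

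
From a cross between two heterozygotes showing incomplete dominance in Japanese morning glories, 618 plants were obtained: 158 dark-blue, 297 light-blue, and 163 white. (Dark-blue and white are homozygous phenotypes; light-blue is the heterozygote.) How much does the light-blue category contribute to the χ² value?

With incomplete dominance, a heterozygote × heterozygote cross gives a 1:2:1 phenotypic ratio.
Expected counts for N = 618 under a 1:2:1 ratio (total parts = 4):
  dark-blue: 618 × 1/4 = 154.5
  light-blue: 618 × 2/4 = 309
  white: 618 × 1/4 = 154.5
Contribution of light-blue: (297 − 309)² / 309 = 0.4660

0.466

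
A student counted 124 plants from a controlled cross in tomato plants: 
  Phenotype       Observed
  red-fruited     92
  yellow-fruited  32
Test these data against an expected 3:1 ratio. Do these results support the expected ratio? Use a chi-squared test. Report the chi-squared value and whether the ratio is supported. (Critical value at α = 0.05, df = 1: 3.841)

0.043; consistent

Expected counts for N = 124 under a 3:1 ratio (total parts = 4):
  red-fruited: 124 × 3/4 = 93
  yellow-fruited: 124 × 1/4 = 31
χ² = Σ (O − E)² / E
  red-fruited: (92 − 93)² / 93 = 0.0108
  yellow-fruited: (32 − 31)² / 31 = 0.0323
χ² = 0.0108 + 0.0323 = 0.0431 ≈ 0.043
Degrees of freedom = 2 − 1 = 1; critical value at α = 0.05 is 3.841.
Since 0.043 < 3.841, we fail to reject the null hypothesis — the data are consistent with the 3:1 ratio.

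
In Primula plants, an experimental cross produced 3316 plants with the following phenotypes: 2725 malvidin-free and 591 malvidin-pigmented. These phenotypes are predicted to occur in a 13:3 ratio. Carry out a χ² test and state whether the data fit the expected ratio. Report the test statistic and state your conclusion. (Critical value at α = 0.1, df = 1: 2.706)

Under the 13:3 hypothesis (Σ ratio = 16, N = 3316):
  malvidin-free: 3316 × 13/16 = 2694.25
  malvidin-pigmented: 3316 × 3/16 = 621.75
χ² = Σ (O − E)² / E
  malvidin-free: (2725 − 2694.25)² / 2694.25 = 0.3510
  malvidin-pigmented: (591 − 621.75)² / 621.75 = 1.5208
χ² = 0.3510 + 1.5208 = 1.8718 ≈ 1.872
Degrees of freedom = 2 − 1 = 1; critical value at α = 0.1 is 2.706.
Since 1.872 < 2.706, we fail to reject the null hypothesis — the data are consistent with the 13:3 ratio.

1.872; consistent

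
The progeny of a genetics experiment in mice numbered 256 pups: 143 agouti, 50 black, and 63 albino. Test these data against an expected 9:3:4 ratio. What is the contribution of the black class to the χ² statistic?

Under the 9:3:4 hypothesis (Σ ratio = 16, N = 256):
  agouti: 256 × 9/16 = 144
  black: 256 × 3/16 = 48
  albino: 256 × 4/16 = 64
Contribution of black: (50 − 48)² / 48 = 0.0833

0.083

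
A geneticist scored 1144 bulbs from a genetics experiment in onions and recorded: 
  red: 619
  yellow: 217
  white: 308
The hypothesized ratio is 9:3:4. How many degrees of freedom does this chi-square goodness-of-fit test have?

A goodness-of-fit test with 3 phenotype classes has df = 3 − 1 = 2.

2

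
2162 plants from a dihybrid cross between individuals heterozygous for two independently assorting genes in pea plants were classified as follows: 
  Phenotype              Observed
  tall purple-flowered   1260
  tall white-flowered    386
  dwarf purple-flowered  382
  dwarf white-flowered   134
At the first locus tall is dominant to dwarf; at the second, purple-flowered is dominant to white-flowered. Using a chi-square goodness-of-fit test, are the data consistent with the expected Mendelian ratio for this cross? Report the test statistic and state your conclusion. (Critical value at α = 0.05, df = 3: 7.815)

3.866; consistent

A dihybrid F₂ with independent assortment and complete dominance at both loci gives a 9:3:3:1 phenotypic ratio.
Total ratio parts = 16. Expected numbers out of 2162:
  tall purple-flowered: 2162 × 9/16 = 1216.125
  tall white-flowered: 2162 × 3/16 = 405.375
  dwarf purple-flowered: 2162 × 3/16 = 405.375
  dwarf white-flowered: 2162 × 1/16 = 135.125
χ² = Σ (O − E)² / E
  tall purple-flowered: (1260 − 1216.125)² / 1216.125 = 1.5829
  tall white-flowered: (386 − 405.375)² / 405.375 = 0.9260
  dwarf purple-flowered: (382 − 405.375)² / 405.375 = 1.3479
  dwarf white-flowered: (134 − 135.125)² / 135.125 = 0.0094
χ² = 1.5829 + 0.9260 + 1.3479 + 0.0094 = 3.8662 ≈ 3.866
Degrees of freedom = 4 − 1 = 3; critical value at α = 0.05 is 7.815.
Since 3.866 < 7.815, we fail to reject the null hypothesis — the data are consistent with the 9:3:3:1 ratio.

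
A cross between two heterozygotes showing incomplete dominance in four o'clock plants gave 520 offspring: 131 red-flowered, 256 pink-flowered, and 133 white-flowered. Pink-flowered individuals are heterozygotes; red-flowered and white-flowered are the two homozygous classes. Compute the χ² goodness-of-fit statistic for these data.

0.138

With incomplete dominance, a heterozygote × heterozygote cross gives a 1:2:1 phenotypic ratio.
Total ratio parts = 4. Expected numbers out of 520:
  red-flowered: 520 × 1/4 = 130
  pink-flowered: 520 × 2/4 = 260
  white-flowered: 520 × 1/4 = 130
χ² = Σ (O − E)² / E
  red-flowered: (131 − 130)² / 130 = 0.0077
  pink-flowered: (256 − 260)² / 260 = 0.0615
  white-flowered: (133 − 130)² / 130 = 0.0692
χ² = 0.0077 + 0.0615 + 0.0692 = 0.1384 ≈ 0.138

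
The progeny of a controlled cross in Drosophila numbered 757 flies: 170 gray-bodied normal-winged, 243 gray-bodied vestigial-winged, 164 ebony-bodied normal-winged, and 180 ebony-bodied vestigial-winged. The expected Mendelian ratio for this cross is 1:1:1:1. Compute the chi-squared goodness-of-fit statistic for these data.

21.045

The 1:1:1:1 ratio has 4 parts, so with N = 757 the expected counts are:
  gray-bodied normal-winged: 757 × 1/4 = 189.25
  gray-bodied vestigial-winged: 757 × 1/4 = 189.25
  ebony-bodied normal-winged: 757 × 1/4 = 189.25
  ebony-bodied vestigial-winged: 757 × 1/4 = 189.25
χ² = Σ (O − E)² / E
  gray-bodied normal-winged: (170 − 189.25)² / 189.25 = 1.9581
  gray-bodied vestigial-winged: (243 − 189.25)² / 189.25 = 15.2659
  ebony-bodied normal-winged: (164 − 189.25)² / 189.25 = 3.3689
  ebony-bodied vestigial-winged: (180 − 189.25)² / 189.25 = 0.4521
χ² = 1.9581 + 15.2659 + 3.3689 + 0.4521 = 21.045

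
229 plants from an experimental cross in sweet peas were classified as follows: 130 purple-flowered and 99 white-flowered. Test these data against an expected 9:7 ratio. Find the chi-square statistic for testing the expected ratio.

0.025

Expected counts for N = 229 under a 9:7 ratio (total parts = 16):
  purple-flowered: 229 × 9/16 = 128.8125
  white-flowered: 229 × 7/16 = 100.1875
χ² = Σ (O − E)² / E
  purple-flowered: (130 − 128.8125)² / 128.8125 = 0.0109
  white-flowered: (99 − 100.1875)² / 100.1875 = 0.0141
χ² = 0.0109 + 0.0141 = 0.025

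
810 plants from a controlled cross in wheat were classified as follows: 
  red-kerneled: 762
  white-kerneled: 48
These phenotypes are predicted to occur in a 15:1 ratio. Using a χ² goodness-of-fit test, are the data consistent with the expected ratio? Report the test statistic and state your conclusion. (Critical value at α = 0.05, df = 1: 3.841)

0.145; consistent

Under the 15:1 hypothesis (Σ ratio = 16, N = 810):
  red-kerneled: 810 × 15/16 = 759.375
  white-kerneled: 810 × 1/16 = 50.625
χ² = Σ (O − E)² / E
  red-kerneled: (762 − 759.375)² / 759.375 = 0.0091
  white-kerneled: (48 − 50.625)² / 50.625 = 0.1361
χ² = 0.0091 + 0.1361 = 0.1452 ≈ 0.145
Degrees of freedom = 2 − 1 = 1; critical value at α = 0.05 is 3.841.
Since 0.145 < 3.841, we fail to reject the null hypothesis — the data are consistent with the 15:1 ratio.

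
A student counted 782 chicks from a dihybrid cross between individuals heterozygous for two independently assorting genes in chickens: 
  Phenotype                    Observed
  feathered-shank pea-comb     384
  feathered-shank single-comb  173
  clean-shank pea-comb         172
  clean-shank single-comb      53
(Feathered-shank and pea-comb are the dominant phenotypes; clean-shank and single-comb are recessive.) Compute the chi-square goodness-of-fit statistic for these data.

A dihybrid F₂ with independent assortment and complete dominance at both loci gives a 9:3:3:1 phenotypic ratio.
Under the 9:3:3:1 hypothesis (Σ ratio = 16, N = 782):
  feathered-shank pea-comb: 782 × 9/16 = 439.875
  feathered-shank single-comb: 782 × 3/16 = 146.625
  clean-shank pea-comb: 782 × 3/16 = 146.625
  clean-shank single-comb: 782 × 1/16 = 48.875
χ² = Σ (O − E)² / E
  feathered-shank pea-comb: (384 − 439.875)² / 439.875 = 7.0975
  feathered-shank single-comb: (173 − 146.625)² / 146.625 = 4.7444
  clean-shank pea-comb: (172 − 146.625)² / 146.625 = 4.3914
  clean-shank single-comb: (53 − 48.875)² / 48.875 = 0.3481
χ² = 7.0975 + 4.7444 + 4.3914 + 0.3481 = 16.5814 ≈ 16.581

16.581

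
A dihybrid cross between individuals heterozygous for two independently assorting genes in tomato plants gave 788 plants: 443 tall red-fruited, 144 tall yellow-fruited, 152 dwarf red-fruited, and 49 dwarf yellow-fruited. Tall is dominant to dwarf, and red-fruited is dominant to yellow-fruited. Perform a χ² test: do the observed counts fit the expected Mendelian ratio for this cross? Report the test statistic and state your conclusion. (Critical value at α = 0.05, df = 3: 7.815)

A dihybrid F₂ with independent assortment and complete dominance at both loci gives a 9:3:3:1 phenotypic ratio.
Under the 9:3:3:1 hypothesis (Σ ratio = 16, N = 788):
  tall red-fruited: 788 × 9/16 = 443.25
  tall yellow-fruited: 788 × 3/16 = 147.75
  dwarf red-fruited: 788 × 3/16 = 147.75
  dwarf yellow-fruited: 788 × 1/16 = 49.25
χ² = Σ (O − E)² / E
  tall red-fruited: (443 − 443.25)² / 443.25 = 0.0001
  tall yellow-fruited: (144 − 147.75)² / 147.75 = 0.0952
  dwarf red-fruited: (152 − 147.75)² / 147.75 = 0.1223
  dwarf yellow-fruited: (49 − 49.25)² / 49.25 = 0.0013
χ² = 0.0001 + 0.0952 + 0.1223 + 0.0013 = 0.2189 ≈ 0.219
Degrees of freedom = 4 − 1 = 3; critical value at α = 0.05 is 7.815.
Since 0.219 < 7.815, we fail to reject the null hypothesis — the data are consistent with the 9:3:3:1 ratio.

0.219; consistent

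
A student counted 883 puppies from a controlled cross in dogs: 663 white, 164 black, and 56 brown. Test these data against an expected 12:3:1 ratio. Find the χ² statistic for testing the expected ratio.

0.028

Total ratio parts = 16. Expected numbers out of 883:
  white: 883 × 12/16 = 662.25
  black: 883 × 3/16 = 165.5625
  brown: 883 × 1/16 = 55.1875
χ² = Σ (O − E)² / E
  white: (663 − 662.25)² / 662.25 = 0.0008
  black: (164 − 165.5625)² / 165.5625 = 0.0147
  brown: (56 − 55.1875)² / 55.1875 = 0.0120
χ² = 0.0008 + 0.0147 + 0.0120 = 0.0275 ≈ 0.028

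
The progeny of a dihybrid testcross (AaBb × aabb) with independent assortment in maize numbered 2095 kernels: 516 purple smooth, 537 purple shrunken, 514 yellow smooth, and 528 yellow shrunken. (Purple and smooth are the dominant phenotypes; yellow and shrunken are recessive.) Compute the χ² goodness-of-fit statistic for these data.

A dihybrid testcross with independent assortment gives a 1:1:1:1 ratio.
The 1:1:1:1 ratio has 4 parts, so with N = 2095 the expected counts are:
  purple smooth: 2095 × 1/4 = 523.75
  purple shrunken: 2095 × 1/4 = 523.75
  yellow smooth: 2095 × 1/4 = 523.75
  yellow shrunken: 2095 × 1/4 = 523.75
χ² = Σ (O − E)² / E
  purple smooth: (516 − 523.75)² / 523.75 = 0.1147
  purple shrunken: (537 − 523.75)² / 523.75 = 0.3352
  yellow smooth: (514 − 523.75)² / 523.75 = 0.1815
  yellow shrunken: (528 − 523.75)² / 523.75 = 0.0345
χ² = 0.1147 + 0.3352 + 0.1815 + 0.0345 = 0.6659 ≈ 0.666

0.666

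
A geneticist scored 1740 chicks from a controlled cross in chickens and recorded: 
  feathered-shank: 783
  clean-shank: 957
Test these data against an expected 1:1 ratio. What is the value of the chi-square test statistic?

Under the 1:1 hypothesis (Σ ratio = 2, N = 1740):
  feathered-shank: 1740 × 1/2 = 870
  clean-shank: 1740 × 1/2 = 870
χ² = Σ (O − E)² / E
  feathered-shank: (783 − 870)² / 870 = 8.7000
  clean-shank: (957 − 870)² / 870 = 8.7000
χ² = 8.7000 + 8.7000 = 17.400

17.400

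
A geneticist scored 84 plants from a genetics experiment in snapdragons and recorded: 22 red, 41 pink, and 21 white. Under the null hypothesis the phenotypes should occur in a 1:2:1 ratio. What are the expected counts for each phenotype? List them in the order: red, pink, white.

21, 42, 21

The 1:2:1 ratio has 4 parts, so with N = 84 the expected counts are:
  red: 84 × 1/4 = 21
  pink: 84 × 2/4 = 42
  white: 84 × 1/4 = 21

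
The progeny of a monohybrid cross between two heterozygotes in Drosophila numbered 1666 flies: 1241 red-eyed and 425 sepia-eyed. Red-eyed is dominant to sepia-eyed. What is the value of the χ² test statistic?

0.231

For a monohybrid cross between heterozygotes with complete dominance, the expected phenotypic ratio is 3:1.
Expected counts for N = 1666 under a 3:1 ratio (total parts = 4):
  red-eyed: 1666 × 3/4 = 1249.5
  sepia-eyed: 1666 × 1/4 = 416.5
χ² = Σ (O − E)² / E
  red-eyed: (1241 − 1249.5)² / 1249.5 = 0.0578
  sepia-eyed: (425 − 416.5)² / 416.5 = 0.1735
χ² = 0.0578 + 0.1735 = 0.2313 ≈ 0.231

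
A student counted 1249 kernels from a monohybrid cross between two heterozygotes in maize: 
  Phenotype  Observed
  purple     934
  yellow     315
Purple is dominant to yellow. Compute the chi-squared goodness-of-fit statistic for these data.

For a monohybrid cross between heterozygotes with complete dominance, the expected phenotypic ratio is 3:1.
Total ratio parts = 4. Expected numbers out of 1249:
  purple: 1249 × 3/4 = 936.75
  yellow: 1249 × 1/4 = 312.25
χ² = Σ (O − E)² / E
  purple: (934 − 936.75)² / 936.75 = 0.0081
  yellow: (315 − 312.25)² / 312.25 = 0.0242
χ² = 0.0081 + 0.0242 = 0.0323 ≈ 0.032

0.032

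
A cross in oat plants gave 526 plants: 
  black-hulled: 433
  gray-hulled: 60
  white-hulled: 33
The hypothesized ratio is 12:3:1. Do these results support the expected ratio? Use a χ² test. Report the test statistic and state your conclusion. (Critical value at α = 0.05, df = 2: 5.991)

Under the 12:3:1 hypothesis (Σ ratio = 16, N = 526):
  black-hulled: 526 × 12/16 = 394.5
  gray-hulled: 526 × 3/16 = 98.625
  white-hulled: 526 × 1/16 = 32.875
χ² = Σ (O − E)² / E
  black-hulled: (433 − 394.5)² / 394.5 = 3.7573
  gray-hulled: (60 − 98.625)² / 98.625 = 15.1269
  white-hulled: (33 − 32.875)² / 32.875 = 0.0005
χ² = 3.7573 + 15.1269 + 0.0005 = 18.8847 ≈ 18.885
Degrees of freedom = 3 − 1 = 2; critical value at α = 0.05 is 5.991.
Since 18.885 > 5.991, we reject the null hypothesis — the data do not fit the 12:3:1 ratio.

18.885; not consistent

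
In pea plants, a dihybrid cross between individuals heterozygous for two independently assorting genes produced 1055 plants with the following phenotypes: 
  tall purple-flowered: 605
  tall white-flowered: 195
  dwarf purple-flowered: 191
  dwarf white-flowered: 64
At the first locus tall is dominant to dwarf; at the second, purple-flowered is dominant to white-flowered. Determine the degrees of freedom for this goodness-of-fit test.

3

A dihybrid F₂ with independent assortment and complete dominance at both loci gives a 9:3:3:1 phenotypic ratio.
A goodness-of-fit test with 4 phenotype classes has df = 4 − 1 = 3.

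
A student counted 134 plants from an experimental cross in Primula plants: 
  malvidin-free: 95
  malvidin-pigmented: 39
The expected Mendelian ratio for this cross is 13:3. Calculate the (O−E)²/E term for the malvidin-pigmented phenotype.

7.662

The 13:3 ratio has 16 parts, so with N = 134 the expected counts are:
  malvidin-free: 134 × 13/16 = 108.875
  malvidin-pigmented: 134 × 3/16 = 25.125
Contribution of malvidin-pigmented: (39 − 25.125)² / 25.125 = 7.6623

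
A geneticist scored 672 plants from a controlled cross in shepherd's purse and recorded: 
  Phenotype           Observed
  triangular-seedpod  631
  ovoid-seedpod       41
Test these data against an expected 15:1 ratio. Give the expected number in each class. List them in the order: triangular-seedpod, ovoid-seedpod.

Expected counts for N = 672 under a 15:1 ratio (total parts = 16):
  triangular-seedpod: 672 × 15/16 = 630
  ovoid-seedpod: 672 × 1/16 = 42

630, 42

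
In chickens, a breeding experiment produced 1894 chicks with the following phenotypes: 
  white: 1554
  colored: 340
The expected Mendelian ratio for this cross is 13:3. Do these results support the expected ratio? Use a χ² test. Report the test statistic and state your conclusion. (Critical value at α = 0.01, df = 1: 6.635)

Expected counts for N = 1894 under a 13:3 ratio (total parts = 16):
  white: 1894 × 13/16 = 1538.875
  colored: 1894 × 3/16 = 355.125
χ² = Σ (O − E)² / E
  white: (1554 − 1538.875)² / 1538.875 = 0.1487
  colored: (340 − 355.125)² / 355.125 = 0.6442
χ² = 0.1487 + 0.6442 = 0.7929 ≈ 0.793
Degrees of freedom = 2 − 1 = 1; critical value at α = 0.01 is 6.635.
Since 0.793 < 6.635, we fail to reject the null hypothesis — the data are consistent with the 13:3 ratio.

0.793; consistent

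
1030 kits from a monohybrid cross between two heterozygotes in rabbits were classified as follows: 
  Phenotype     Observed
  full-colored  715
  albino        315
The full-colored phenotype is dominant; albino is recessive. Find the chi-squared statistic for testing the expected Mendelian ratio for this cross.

For a monohybrid cross between heterozygotes with complete dominance, the expected phenotypic ratio is 3:1.
The 3:1 ratio has 4 parts, so with N = 1030 the expected counts are:
  full-colored: 1030 × 3/4 = 772.5
  albino: 1030 × 1/4 = 257.5
χ² = Σ (O − E)² / E
  full-colored: (715 − 772.5)² / 772.5 = 4.2799
  albino: (315 − 257.5)² / 257.5 = 12.8398
χ² = 4.2799 + 12.8398 = 17.1197 ≈ 17.120

17.120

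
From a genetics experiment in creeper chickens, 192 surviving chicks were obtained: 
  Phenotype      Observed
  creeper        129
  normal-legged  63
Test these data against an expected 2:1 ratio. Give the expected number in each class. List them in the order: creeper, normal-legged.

128, 64

Total ratio parts = 3. Expected numbers out of 192:
  creeper: 192 × 2/3 = 128
  normal-legged: 192 × 1/3 = 64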